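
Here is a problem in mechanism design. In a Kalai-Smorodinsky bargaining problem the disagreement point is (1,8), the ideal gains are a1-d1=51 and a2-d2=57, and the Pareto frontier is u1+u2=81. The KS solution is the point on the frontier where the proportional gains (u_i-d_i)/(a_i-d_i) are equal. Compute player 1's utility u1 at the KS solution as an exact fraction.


Step 1: At the KS point, (u1-d1)/r1 = (u2-d2)/r2 = t and u1+u2 = 81
Step 2: u1 = d1 + r1*t and u2 = d2 + r2*t, so (d1 + r1*t) + (d2 + r2*t) = 81
Step 3: t = (81 - 1 - 8)/(51 + 57) = 72/108 = 2/3
Step 4: u1 = d1 + r1*t = 1 + 51 * 2/3 = 35
Step 5: (Check: u2 = d2 + r2*t = 46; u1+u2 = 35 + 46 = 81, on the frontier.)

35


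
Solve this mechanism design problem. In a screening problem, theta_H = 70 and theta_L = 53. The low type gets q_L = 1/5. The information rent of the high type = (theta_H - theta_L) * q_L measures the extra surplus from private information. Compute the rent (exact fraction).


Step 1: theta_H - theta_L = 70 - 53 = 17
Step 2: Information rent = (theta_H - theta_L) * q_L
Step 3: = 17 * 1/5
Step 4: = 17/5

17/5


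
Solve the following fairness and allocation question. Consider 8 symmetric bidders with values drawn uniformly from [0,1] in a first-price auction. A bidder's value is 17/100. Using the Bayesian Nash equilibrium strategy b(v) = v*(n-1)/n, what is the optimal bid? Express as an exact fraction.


Step 1: The symmetric BNE bidding function is b(v) = v * (n-1) / n
Step 2: Substitute v = 17/100 and n = 8
Step 3: b = 17/100 * 7/8
Step 4: b = 119/800

119/800


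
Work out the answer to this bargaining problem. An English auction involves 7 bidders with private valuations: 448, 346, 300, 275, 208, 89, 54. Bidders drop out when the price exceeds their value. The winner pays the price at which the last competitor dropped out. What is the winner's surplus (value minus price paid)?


Step 1: Identify the highest value: 448
Step 2: Identify the second-highest value: 346
Step 3: The final price = second-highest value = 346
Step 4: Surplus = 448 - 346 = 102

102


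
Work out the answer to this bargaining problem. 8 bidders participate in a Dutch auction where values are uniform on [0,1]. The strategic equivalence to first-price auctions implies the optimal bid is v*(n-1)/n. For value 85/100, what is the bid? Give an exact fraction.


Step 1: Dutch auctions are strategically equivalent to first-price auctions
Step 2: The equilibrium bid is b(v) = v*(n-1)/n
Step 3: b = 17/20 * 7/8
Step 4: b = 119/160

119/160


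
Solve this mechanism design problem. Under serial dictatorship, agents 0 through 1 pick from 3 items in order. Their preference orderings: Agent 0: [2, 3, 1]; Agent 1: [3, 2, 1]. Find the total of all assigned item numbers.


Step 1: Agent 0 picks item 2
Step 2: Agent 1 picks item 3
Step 3: Sum = 2 + 3 = 5

5


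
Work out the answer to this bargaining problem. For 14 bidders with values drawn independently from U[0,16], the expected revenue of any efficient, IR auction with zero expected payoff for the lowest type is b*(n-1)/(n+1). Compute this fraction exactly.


Step 1: By Revenue Equivalence, expected revenue = b*(n-1)/(n+1)
Step 2: Substituting n = 14, b = 16
Step 3: Revenue = 16*(14-1)/(14+1) = 16*13/15
Step 4: Revenue = 208/15

208/15


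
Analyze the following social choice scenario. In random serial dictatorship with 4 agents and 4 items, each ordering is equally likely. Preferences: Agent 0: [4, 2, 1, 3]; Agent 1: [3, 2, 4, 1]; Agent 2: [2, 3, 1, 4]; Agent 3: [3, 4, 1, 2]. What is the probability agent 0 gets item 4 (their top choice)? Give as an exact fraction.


Step 1: Agent 0 wants item 4
Step 2: There are 24 possible orderings of agents
Step 3: In 18 orderings, agent 0 gets item 4
Step 4: Probability = 18/24 = 3/4

3/4


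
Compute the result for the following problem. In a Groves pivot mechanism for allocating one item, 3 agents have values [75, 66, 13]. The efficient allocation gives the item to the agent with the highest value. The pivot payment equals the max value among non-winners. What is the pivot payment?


Step 1: The efficient winner is agent 0 with value 75
Step 2: Other agents' values: [66, 13]
Step 3: Pivot payment = max(others) = 66
Step 4: The winner pays 66

66


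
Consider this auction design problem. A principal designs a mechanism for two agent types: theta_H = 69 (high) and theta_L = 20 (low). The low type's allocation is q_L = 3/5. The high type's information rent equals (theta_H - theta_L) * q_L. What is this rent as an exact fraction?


Step 1: theta_H - theta_L = 69 - 20 = 49
Step 2: Information rent = (theta_H - theta_L) * q_L
Step 3: = 49 * 3/5
Step 4: = 147/5

147/5


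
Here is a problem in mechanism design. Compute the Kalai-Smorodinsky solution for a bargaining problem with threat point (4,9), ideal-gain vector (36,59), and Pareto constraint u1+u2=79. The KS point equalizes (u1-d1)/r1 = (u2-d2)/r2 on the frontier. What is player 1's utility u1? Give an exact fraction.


Step 1: At the KS point, (u1-d1)/r1 = (u2-d2)/r2 = t and u1+u2 = 79
Step 2: u1 = d1 + r1*t and u2 = d2 + r2*t, so (d1 + r1*t) + (d2 + r2*t) = 79
Step 3: t = (79 - 4 - 9)/(36 + 59) = 66/95
Step 4: u1 = d1 + r1*t = 4 + 36 * 66/95 = 2756/95
Step 5: (Check: u2 = d2 + r2*t = 4749/95; u1+u2 = 2756/95 + 4749/95 = 79, on the frontier.)

2756/95


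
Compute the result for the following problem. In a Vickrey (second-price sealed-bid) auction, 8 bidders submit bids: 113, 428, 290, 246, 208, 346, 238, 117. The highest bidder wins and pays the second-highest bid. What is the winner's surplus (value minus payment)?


Step 1: Sort bids in descending order: 428, 346, 290, 246, 238, 208, 117, 113
Step 2: The winning bid is the highest: 428
Step 3: The payment equals the second-highest bid: 346
Step 4: Surplus = winner's bid - payment = 428 - 346 = 82

82


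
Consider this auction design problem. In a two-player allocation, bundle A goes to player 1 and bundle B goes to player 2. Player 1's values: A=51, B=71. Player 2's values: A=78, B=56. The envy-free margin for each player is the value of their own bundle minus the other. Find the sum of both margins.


Step 1: Player 1's margin = v1(A) - v1(B) = 51 - 71 = -20
Step 2: Player 2's margin = v2(B) - v2(A) = 56 - 78 = -22
Step 3: Total margin = -20 + -22 = -42

-42


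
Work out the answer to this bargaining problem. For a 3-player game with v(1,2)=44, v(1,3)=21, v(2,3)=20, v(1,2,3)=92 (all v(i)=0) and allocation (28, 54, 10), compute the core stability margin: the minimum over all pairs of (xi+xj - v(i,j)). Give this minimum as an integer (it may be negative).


Step 1: Slack for coalition (1,2): x1+x2 - v12 = 82 - 44 = 38
Step 2: Slack for coalition (1,3): x1+x3 - v13 = 38 - 21 = 17
Step 3: Slack for coalition (2,3): x2+x3 - v23 = 64 - 20 = 44
Step 4: Minimum slack = min(38, 17, 44) = 17, attained by (1,3); no pair can gain by deviating, so the allocation is in the core

17


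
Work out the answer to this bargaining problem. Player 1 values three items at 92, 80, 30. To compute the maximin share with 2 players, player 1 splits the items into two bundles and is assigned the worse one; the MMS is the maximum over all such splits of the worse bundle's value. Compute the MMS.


Step 1: Item values = 92, 80, 30
Step 2: Enumerate all 2-bundle partitions and take the smaller bundle:
  Partition 1: {92} vs {80,30} -> bundles 92, 110; min = 92
  Partition 2: {80} vs {92,30} -> bundles 80, 122; min = 80
  Partition 3: {30} vs {92,80} -> bundles 30, 172; min = 30
Step 3: MMS = max(92, 80, 30) = 92

92


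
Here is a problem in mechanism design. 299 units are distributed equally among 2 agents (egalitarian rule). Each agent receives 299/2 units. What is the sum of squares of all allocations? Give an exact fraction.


Step 1: Each agent's share = 299/2
Step 2: Square of each share = (299/2)^2 = 89401/4
Step 3: Sum of squares = 2 * 89401/4 = 89401/2

89401/2


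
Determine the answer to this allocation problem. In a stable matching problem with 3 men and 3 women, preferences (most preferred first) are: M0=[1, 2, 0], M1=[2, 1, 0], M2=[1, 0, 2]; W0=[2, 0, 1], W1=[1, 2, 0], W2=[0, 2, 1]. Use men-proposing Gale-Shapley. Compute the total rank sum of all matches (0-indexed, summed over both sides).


Step 1: Run Gale-Shapley (men propose, women hold best offer):
  M0 proposes to W1; she accepts
  M1 proposes to W2; she accepts
  M2 proposes to W1; she switches from M0
  M0 proposes to W2; she switches from M1
  M1 proposes to W1; she switches from M2
  M2 proposes to W0; she accepts
Step 2: Final matching: W0-M2, W1-M1, W2-M0
Step 3: 0-indexed ranks (man's rank of his match, then woman's): 1 + 0 + 1 + 0 + 1 + 0
Step 4: Total rank sum = 3

3


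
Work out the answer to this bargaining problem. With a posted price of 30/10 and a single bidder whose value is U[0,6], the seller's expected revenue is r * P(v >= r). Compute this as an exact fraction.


Step 1: Posted price r = 3, value support [0,6]
Step 2: P(v >= r) = (6 - 3)/6 = 1/2
Step 3: Expected revenue = r * P(v >= r) = 3 * 1/2
Step 4: Revenue = 3/2

3/2


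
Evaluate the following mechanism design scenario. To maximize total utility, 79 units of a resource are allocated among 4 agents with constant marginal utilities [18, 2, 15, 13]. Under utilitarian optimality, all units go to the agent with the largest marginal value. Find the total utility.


Step 1: The marginal utilities are [18, 2, 15, 13]
Step 2: The highest marginal utility is 18
Step 3: All 79 units go to that agent
Step 4: Total utility = 18 * 79 = 1422

1422


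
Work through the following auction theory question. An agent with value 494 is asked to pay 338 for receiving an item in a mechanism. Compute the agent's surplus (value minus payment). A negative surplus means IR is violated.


Step 1: Surplus = value - payment = 494 - 338 = 156
Step 2: IR is satisfied (surplus >= 0)

156


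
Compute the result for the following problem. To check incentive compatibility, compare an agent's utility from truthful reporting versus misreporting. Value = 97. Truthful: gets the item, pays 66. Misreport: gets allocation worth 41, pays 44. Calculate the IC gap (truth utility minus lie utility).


Step 1: U(truth) = value - payment = 97 - 66 = 31
Step 2: U(lie) = allocation - payment = 41 - 44 = -3
Step 3: IC gap = 31 - (-3) = 34

34


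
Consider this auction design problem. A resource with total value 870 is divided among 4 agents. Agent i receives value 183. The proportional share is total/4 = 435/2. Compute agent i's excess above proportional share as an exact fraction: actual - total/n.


Step 1: Proportional share = 870/4 = 435/2
Step 2: Agent's actual allocation = 183
Step 3: Excess = 183 - 435/2 = -69/2

-69/2


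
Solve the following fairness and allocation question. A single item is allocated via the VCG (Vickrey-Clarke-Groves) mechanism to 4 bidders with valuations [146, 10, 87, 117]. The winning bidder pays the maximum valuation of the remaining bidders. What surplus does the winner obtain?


Step 1: The winner is the agent with the highest value: agent 0 with value 146
Step 2: Values of other agents: [10, 87, 117]
Step 3: VCG payment = max of others' values = 117
Step 4: Surplus = 146 - 117 = 29

29


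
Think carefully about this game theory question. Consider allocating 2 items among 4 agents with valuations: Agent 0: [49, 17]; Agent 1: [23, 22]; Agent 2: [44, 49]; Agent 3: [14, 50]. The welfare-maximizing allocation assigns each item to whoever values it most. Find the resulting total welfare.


Step 1: For each item, find the maximum value among all agents.
Step 2: Item 0 -> Agent 0 (value 49)
Step 3: Item 1 -> Agent 3 (value 50)
Step 4: Total welfare = 49 + 50 = 99

99


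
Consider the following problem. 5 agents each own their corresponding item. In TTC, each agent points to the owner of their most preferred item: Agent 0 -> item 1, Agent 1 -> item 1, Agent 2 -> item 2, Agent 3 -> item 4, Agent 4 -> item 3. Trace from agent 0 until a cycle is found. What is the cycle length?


Step 1: Trace the pointer graph from agent 0: 0 -> 1 -> 1
Step 2: A cycle is detected when we revisit agent 1
Step 3: The cycle is: 1 -> 1
Step 4: Cycle length = 1

1


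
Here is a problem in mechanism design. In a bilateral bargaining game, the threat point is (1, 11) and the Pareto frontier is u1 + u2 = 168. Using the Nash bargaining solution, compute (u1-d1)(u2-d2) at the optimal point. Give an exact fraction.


Step 1: The Nash solution splits surplus symmetrically above the disagreement point
Step 2: u1 = (total + d1 - d2)/2 = (168 + 1 - 11)/2 = 79
Step 3: u2 = (total - d1 + d2)/2 = (168 - 1 + 11)/2 = 89
Step 4: Nash product = (79 - 1) * (89 - 11)
Step 5: = 78 * 78 = 6084

6084


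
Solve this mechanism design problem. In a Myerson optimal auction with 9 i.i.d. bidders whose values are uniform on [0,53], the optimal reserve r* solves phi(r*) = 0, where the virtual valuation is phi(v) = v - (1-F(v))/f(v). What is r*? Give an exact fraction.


Step 1: For U[0,53], F(v) = v/53 and f(v) = 1/53
Step 2: phi(v) = v - (1 - v/53)/(1/53) = v - (53 - v) = 2v - 53
Step 3: Set phi(r*) = 0: 2r* - 53 = 0
Step 4: r* = 53/2 (the number of bidders n = 9 does not enter)

53/2


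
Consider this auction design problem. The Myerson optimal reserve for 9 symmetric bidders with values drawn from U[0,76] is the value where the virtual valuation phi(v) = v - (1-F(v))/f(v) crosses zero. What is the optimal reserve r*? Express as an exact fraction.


Step 1: For U[0,76], F(v) = v/76 and f(v) = 1/76
Step 2: phi(v) = v - (1 - v/76)/(1/76) = v - (76 - v) = 2v - 76
Step 3: Set phi(r*) = 0: 2r* - 76 = 0
Step 4: r* = 76/2 = 38 (the number of bidders n = 9 does not enter)

38


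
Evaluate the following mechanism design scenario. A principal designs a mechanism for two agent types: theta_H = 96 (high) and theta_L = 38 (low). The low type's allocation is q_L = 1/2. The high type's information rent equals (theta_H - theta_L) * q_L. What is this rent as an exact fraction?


Step 1: theta_H - theta_L = 96 - 38 = 58
Step 2: Information rent = (theta_H - theta_L) * q_L
Step 3: = 58 * 1/2
Step 4: = 29

29


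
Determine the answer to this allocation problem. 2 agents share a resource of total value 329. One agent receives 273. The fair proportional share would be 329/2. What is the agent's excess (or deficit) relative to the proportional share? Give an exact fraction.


Step 1: Proportional share = 329/2
Step 2: Agent's actual allocation = 273
Step 3: Excess = 273 - 329/2 = 217/2

217/2


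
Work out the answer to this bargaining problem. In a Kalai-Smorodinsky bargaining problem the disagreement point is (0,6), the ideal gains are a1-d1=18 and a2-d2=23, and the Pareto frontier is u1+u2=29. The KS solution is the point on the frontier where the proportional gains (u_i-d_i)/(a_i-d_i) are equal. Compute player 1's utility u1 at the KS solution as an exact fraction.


Step 1: At the KS point, (u1-d1)/r1 = (u2-d2)/r2 = t and u1+u2 = 29
Step 2: u1 = d1 + r1*t and u2 = d2 + r2*t, so (d1 + r1*t) + (d2 + r2*t) = 29
Step 3: t = (29 - 0 - 6)/(18 + 23) = 23/41
Step 4: u1 = d1 + r1*t = 0 + 18 * 23/41 = 414/41
Step 5: (Check: u2 = d2 + r2*t = 775/41; u1+u2 = 414/41 + 775/41 = 29, on the frontier.)

414/41


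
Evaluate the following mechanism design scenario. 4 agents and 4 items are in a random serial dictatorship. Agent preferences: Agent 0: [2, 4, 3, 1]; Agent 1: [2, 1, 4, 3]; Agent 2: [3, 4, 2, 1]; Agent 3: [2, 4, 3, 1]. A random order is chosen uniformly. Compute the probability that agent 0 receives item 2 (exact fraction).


Step 1: Agent 0 wants item 2
Step 2: There are 24 possible orderings of agents
Step 3: In 8 orderings, agent 0 gets item 2
Step 4: Probability = 8/24 = 1/3

1/3


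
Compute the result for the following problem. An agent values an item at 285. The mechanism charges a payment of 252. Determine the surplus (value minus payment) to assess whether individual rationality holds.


Step 1: Surplus = value - payment = 285 - 252 = 33
Step 2: IR is satisfied (surplus >= 0)

33


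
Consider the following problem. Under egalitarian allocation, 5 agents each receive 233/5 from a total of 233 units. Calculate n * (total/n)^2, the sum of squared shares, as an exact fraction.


Step 1: Each agent's share = 233/5
Step 2: Square of each share = (233/5)^2 = 54289/25
Step 3: Sum of squares = 5 * 54289/25 = 54289/5

54289/5


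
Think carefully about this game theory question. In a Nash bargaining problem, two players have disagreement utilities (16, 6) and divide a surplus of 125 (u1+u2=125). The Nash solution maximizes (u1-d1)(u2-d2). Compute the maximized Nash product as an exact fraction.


Step 1: The Nash solution splits surplus symmetrically above the disagreement point
Step 2: u1 = (total + d1 - d2)/2 = (125 + 16 - 6)/2 = 135/2
Step 3: u2 = (total - d1 + d2)/2 = (125 - 16 + 6)/2 = 115/2
Step 4: Nash product = (135/2 - 16) * (115/2 - 6)
Step 5: = 103/2 * 103/2 = 10609/4

10609/4


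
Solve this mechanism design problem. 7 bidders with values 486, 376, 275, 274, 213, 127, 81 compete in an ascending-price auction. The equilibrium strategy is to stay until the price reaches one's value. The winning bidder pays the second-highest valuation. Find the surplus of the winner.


Step 1: Identify the highest value: 486
Step 2: Identify the second-highest value: 376
Step 3: The final price = second-highest value = 376
Step 4: Surplus = 486 - 376 = 110

110


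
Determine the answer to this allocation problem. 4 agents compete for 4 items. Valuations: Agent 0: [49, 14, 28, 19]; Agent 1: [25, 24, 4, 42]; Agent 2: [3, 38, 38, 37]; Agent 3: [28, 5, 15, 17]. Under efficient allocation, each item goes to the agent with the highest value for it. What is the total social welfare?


Step 1: For each item, find the maximum value among all agents.
Step 2: Item 0 -> Agent 0 (value 49)
Step 3: Item 1 -> Agent 2 (value 38)
Step 4: Item 2 -> Agent 2 (value 38)
Step 5: Item 3 -> Agent 1 (value 42)
Step 6: Total welfare = 49 + 38 + 38 + 42 = 167

167


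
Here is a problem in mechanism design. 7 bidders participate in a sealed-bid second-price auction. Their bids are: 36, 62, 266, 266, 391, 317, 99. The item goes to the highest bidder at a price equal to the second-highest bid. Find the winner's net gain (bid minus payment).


Step 1: Sort bids in descending order: 391, 317, 266, 266, 99, 62, 36
Step 2: The winning bid is the highest: 391
Step 3: The payment equals the second-highest bid: 317
Step 4: Surplus = winner's bid - payment = 391 - 317 = 74

74


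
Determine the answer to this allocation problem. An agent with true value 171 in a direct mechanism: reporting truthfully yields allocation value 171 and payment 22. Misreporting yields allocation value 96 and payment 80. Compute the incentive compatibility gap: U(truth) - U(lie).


Step 1: U(truth) = value - payment = 171 - 22 = 149
Step 2: U(lie) = allocation - payment = 96 - 80 = 16
Step 3: IC gap = 149 - 16 = 133

133


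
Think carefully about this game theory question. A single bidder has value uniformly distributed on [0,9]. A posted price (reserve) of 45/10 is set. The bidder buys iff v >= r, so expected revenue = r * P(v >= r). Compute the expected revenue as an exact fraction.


Step 1: Posted price r = 9/2, value support [0,9]
Step 2: P(v >= r) = (9 - 9/2)/9 = 1/2
Step 3: Expected revenue = r * P(v >= r) = 9/2 * 1/2
Step 4: Revenue = 9/4

9/4


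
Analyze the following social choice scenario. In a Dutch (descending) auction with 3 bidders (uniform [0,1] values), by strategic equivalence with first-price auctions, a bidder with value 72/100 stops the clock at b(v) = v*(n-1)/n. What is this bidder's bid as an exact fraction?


Step 1: Dutch auctions are strategically equivalent to first-price auctions
Step 2: The equilibrium bid is b(v) = v*(n-1)/n
Step 3: b = 18/25 * 2/3
Step 4: b = 12/25

12/25


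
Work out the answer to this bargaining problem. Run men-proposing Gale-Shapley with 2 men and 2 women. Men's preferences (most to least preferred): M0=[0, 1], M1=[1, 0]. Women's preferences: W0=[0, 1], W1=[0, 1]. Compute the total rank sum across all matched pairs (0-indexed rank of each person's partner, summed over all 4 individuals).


Step 1: Run Gale-Shapley (men propose, women hold best offer):
  M0 proposes to W0; she accepts
  M1 proposes to W1; she accepts
Step 2: Final matching: W0-M0, W1-M1
Step 3: 0-indexed ranks (man's rank of his match, then woman's): 0 + 0 + 0 + 1
Step 4: Total rank sum = 1

1


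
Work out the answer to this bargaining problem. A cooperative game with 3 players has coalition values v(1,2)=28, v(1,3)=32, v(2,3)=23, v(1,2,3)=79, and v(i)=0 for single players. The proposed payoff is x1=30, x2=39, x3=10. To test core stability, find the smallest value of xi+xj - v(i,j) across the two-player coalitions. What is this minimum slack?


Step 1: Slack for coalition (1,2): x1+x2 - v12 = 69 - 28 = 41
Step 2: Slack for coalition (1,3): x1+x3 - v13 = 40 - 32 = 8
Step 3: Slack for coalition (2,3): x2+x3 - v23 = 49 - 23 = 26
Step 4: Minimum slack = min(41, 8, 26) = 8, attained by (1,3); no pair can gain by deviating, so the allocation is in the core

8


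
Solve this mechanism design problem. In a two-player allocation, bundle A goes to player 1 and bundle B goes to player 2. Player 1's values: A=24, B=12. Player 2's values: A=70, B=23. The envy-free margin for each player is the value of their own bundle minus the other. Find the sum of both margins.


Step 1: Player 1's margin = v1(A) - v1(B) = 24 - 12 = 12
Step 2: Player 2's margin = v2(B) - v2(A) = 23 - 70 = -47
Step 3: Total margin = 12 + -47 = -35

-35


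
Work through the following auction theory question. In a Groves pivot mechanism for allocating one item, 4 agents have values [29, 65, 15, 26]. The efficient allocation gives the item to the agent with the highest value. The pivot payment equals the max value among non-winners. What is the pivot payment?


Step 1: The efficient winner is agent 1 with value 65
Step 2: Other agents' values: [29, 15, 26]
Step 3: Pivot payment = max(others) = 29
Step 4: The winner pays 29

29


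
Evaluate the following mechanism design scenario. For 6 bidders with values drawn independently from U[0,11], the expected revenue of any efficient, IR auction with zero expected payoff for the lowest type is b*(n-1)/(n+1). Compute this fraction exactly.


Step 1: By Revenue Equivalence, expected revenue = b*(n-1)/(n+1)
Step 2: Substituting n = 6, b = 11
Step 3: Revenue = 11*(6-1)/(6+1) = 11*5/7
Step 4: Revenue = 55/7

55/7


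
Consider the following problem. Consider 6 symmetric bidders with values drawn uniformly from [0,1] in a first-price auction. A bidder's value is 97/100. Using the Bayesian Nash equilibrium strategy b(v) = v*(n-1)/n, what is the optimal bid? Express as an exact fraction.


Step 1: The symmetric BNE bidding function is b(v) = v * (n-1) / n
Step 2: Substitute v = 97/100 and n = 6
Step 3: b = 97/100 * 5/6
Step 4: b = 97/120

97/120


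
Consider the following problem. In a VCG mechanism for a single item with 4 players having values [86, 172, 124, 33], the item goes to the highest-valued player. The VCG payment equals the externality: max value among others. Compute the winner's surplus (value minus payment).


Step 1: The winner is the agent with the highest value: agent 1 with value 172
Step 2: Values of other agents: [86, 124, 33]
Step 3: VCG payment = max of others' values = 124
Step 4: Surplus = 172 - 124 = 48

48


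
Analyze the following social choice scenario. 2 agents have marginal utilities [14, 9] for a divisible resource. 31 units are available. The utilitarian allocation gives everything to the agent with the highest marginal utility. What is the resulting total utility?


Step 1: The marginal utilities are [14, 9]
Step 2: The highest marginal utility is 14
Step 3: All 31 units go to that agent
Step 4: Total utility = 14 * 31 = 434

434


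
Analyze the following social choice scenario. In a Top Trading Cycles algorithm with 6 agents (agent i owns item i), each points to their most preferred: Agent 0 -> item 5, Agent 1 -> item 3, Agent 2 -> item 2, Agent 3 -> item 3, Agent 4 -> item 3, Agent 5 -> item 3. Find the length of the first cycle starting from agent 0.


Step 1: Trace the pointer graph from agent 0: 0 -> 5 -> 3 -> 3
Step 2: A cycle is detected when we revisit agent 3
Step 3: The cycle is: 3 -> 3
Step 4: Cycle length = 1

1


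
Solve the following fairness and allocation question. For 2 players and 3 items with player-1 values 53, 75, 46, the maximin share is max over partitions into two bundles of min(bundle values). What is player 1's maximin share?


Step 1: Item values = 53, 75, 46
Step 2: Enumerate all 2-bundle partitions and take the smaller bundle:
  Partition 1: {53} vs {75,46} -> bundles 53, 121; min = 53
  Partition 2: {75} vs {53,46} -> bundles 75, 99; min = 75
  Partition 3: {46} vs {53,75} -> bundles 46, 128; min = 46
Step 3: MMS = max(53, 75, 46) = 75

75


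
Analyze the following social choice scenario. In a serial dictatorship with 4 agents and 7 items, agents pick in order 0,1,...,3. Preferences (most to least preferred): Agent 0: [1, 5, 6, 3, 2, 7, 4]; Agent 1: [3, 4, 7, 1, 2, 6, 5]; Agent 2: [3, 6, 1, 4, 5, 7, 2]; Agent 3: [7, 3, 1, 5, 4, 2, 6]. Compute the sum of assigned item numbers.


Step 1: Agent 0 picks item 1
Step 2: Agent 1 picks item 3
Step 3: Agent 2 picks item 6
Step 4: Agent 3 picks item 7
Step 5: Sum = 1 + 3 + 6 + 7 = 17

17


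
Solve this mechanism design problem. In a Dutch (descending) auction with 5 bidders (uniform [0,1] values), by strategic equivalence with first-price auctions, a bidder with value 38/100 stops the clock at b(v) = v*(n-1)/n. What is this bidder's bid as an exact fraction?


Step 1: Dutch auctions are strategically equivalent to first-price auctions
Step 2: The equilibrium bid is b(v) = v*(n-1)/n
Step 3: b = 19/50 * 4/5
Step 4: b = 38/125

38/125


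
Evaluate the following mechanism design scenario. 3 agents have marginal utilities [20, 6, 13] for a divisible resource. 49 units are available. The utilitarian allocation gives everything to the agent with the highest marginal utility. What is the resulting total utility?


Step 1: The marginal utilities are [20, 6, 13]
Step 2: The highest marginal utility is 20
Step 3: All 49 units go to that agent
Step 4: Total utility = 20 * 49 = 980

980


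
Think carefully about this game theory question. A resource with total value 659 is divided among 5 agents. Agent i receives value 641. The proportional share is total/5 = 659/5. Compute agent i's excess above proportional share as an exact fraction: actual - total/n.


Step 1: Proportional share = 659/5
Step 2: Agent's actual allocation = 641
Step 3: Excess = 641 - 659/5 = 2546/5

2546/5


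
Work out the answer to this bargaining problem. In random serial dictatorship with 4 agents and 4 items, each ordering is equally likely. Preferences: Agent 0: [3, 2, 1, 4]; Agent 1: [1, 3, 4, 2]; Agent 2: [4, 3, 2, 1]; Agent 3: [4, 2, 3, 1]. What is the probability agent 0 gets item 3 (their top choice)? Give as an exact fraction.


Step 1: Agent 0 wants item 3
Step 2: There are 24 possible orderings of agents
Step 3: In 20 orderings, agent 0 gets item 3
Step 4: Probability = 20/24 = 5/6

5/6


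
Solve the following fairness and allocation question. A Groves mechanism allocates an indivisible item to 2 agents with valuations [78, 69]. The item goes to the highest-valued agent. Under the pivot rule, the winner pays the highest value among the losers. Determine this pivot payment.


Step 1: The efficient winner is agent 0 with value 78
Step 2: Other agents' values: [69]
Step 3: Pivot payment = max(others) = 69
Step 4: The winner pays 69

69


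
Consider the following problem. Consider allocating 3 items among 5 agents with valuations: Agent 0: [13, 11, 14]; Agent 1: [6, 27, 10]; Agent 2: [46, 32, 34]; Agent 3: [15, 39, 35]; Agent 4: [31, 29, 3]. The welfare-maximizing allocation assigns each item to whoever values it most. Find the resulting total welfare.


Step 1: For each item, find the maximum value among all agents.
Step 2: Item 0 -> Agent 2 (value 46)
Step 3: Item 1 -> Agent 3 (value 39)
Step 4: Item 2 -> Agent 3 (value 35)
Step 5: Total welfare = 46 + 39 + 35 = 120

120


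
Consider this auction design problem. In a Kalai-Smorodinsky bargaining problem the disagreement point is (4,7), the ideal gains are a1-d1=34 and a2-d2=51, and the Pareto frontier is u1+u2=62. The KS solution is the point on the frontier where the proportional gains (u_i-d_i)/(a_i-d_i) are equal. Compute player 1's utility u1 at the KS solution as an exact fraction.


Step 1: At the KS point, (u1-d1)/r1 = (u2-d2)/r2 = t and u1+u2 = 62
Step 2: u1 = d1 + r1*t and u2 = d2 + r2*t, so (d1 + r1*t) + (d2 + r2*t) = 62
Step 3: t = (62 - 4 - 7)/(34 + 51) = 51/85 = 3/5
Step 4: u1 = d1 + r1*t = 4 + 34 * 3/5 = 122/5
Step 5: (Check: u2 = d2 + r2*t = 188/5; u1+u2 = 122/5 + 188/5 = 62, on the frontier.)

122/5


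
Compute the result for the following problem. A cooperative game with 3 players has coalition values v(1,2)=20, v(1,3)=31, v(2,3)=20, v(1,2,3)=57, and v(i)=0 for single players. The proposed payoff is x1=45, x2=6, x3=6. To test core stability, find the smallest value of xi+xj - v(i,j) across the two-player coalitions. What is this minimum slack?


Step 1: Slack for coalition (1,2): x1+x2 - v12 = 51 - 20 = 31
Step 2: Slack for coalition (1,3): x1+x3 - v13 = 51 - 31 = 20
Step 3: Slack for coalition (2,3): x2+x3 - v23 = 12 - 20 = -8
Step 4: Minimum slack = min(31, 20, -8) = -8, attained by (2,3); coalition (2,3) can block (slack < 0), so the allocation is not in the core

-8


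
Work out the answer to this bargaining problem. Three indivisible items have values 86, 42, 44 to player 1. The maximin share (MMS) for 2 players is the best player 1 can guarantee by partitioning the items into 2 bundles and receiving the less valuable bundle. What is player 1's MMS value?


Step 1: Item values = 86, 42, 44
Step 2: Enumerate all 2-bundle partitions and take the smaller bundle:
  Partition 1: {86} vs {42,44} -> bundles 86, 86; min = 86
  Partition 2: {42} vs {86,44} -> bundles 42, 130; min = 42
  Partition 3: {44} vs {86,42} -> bundles 44, 128; min = 44
Step 3: MMS = max(86, 42, 44) = 86

86


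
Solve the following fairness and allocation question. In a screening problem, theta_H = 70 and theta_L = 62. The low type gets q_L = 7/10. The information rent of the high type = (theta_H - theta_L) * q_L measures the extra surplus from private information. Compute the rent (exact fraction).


Step 1: theta_H - theta_L = 70 - 62 = 8
Step 2: Information rent = (theta_H - theta_L) * q_L
Step 3: = 8 * 7/10
Step 4: = 28/5

28/5


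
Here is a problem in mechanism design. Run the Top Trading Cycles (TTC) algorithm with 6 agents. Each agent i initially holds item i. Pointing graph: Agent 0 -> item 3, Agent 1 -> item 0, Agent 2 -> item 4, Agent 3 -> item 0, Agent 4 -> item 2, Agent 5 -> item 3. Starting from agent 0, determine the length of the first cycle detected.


Step 1: Trace the pointer graph from agent 0: 0 -> 3 -> 0
Step 2: A cycle is detected when we revisit agent 0
Step 3: The cycle is: 0 -> 3 -> 0
Step 4: Cycle length = 2

2


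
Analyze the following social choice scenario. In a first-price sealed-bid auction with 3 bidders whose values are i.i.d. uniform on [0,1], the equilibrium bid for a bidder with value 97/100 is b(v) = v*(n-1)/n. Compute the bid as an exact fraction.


Step 1: The symmetric BNE bidding function is b(v) = v * (n-1) / n
Step 2: Substitute v = 97/100 and n = 3
Step 3: b = 97/100 * 2/3
Step 4: b = 97/150

97/150


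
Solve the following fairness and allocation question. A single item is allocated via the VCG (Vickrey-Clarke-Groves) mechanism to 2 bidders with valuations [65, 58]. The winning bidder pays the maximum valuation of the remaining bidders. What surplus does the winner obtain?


Step 1: The winner is the agent with the highest value: agent 0 with value 65
Step 2: Values of other agents: [58]
Step 3: VCG payment = max of others' values = 58
Step 4: Surplus = 65 - 58 = 7

7


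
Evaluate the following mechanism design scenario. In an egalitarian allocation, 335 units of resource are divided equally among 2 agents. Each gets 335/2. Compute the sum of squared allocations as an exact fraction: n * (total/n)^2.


Step 1: Each agent's share = 335/2
Step 2: Square of each share = (335/2)^2 = 112225/4
Step 3: Sum of squares = 2 * 112225/4 = 112225/2

112225/2


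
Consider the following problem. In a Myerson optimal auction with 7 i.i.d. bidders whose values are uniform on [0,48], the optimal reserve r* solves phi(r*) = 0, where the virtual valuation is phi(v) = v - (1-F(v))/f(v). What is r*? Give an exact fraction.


Step 1: For U[0,48], F(v) = v/48 and f(v) = 1/48
Step 2: phi(v) = v - (1 - v/48)/(1/48) = v - (48 - v) = 2v - 48
Step 3: Set phi(r*) = 0: 2r* - 48 = 0
Step 4: r* = 48/2 = 24 (the number of bidders n = 7 does not enter)

24


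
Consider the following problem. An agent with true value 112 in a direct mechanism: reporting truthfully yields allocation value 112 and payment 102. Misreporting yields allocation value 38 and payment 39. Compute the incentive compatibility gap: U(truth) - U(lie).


Step 1: U(truth) = value - payment = 112 - 102 = 10
Step 2: U(lie) = allocation - payment = 38 - 39 = -1
Step 3: IC gap = 10 - (-1) = 11

11


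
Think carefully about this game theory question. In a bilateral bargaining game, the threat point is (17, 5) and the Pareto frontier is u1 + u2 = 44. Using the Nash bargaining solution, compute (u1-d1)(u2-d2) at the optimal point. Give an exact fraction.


Step 1: The Nash solution splits surplus symmetrically above the disagreement point
Step 2: u1 = (total + d1 - d2)/2 = (44 + 17 - 5)/2 = 28
Step 3: u2 = (total - d1 + d2)/2 = (44 - 17 + 5)/2 = 16
Step 4: Nash product = (28 - 17) * (16 - 5)
Step 5: = 11 * 11 = 121

121


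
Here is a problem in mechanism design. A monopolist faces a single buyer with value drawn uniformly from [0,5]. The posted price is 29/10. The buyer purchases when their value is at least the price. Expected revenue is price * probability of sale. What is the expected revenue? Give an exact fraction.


Step 1: Posted price r = 29/10, value support [0,5]
Step 2: P(v >= r) = (5 - 29/10)/5 = 21/50
Step 3: Expected revenue = r * P(v >= r) = 29/10 * 21/50
Step 4: Revenue = 609/500

609/500


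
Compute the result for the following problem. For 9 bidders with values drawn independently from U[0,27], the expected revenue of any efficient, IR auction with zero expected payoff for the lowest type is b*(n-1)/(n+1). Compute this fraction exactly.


Step 1: By Revenue Equivalence, expected revenue = b*(n-1)/(n+1)
Step 2: Substituting n = 9, b = 27
Step 3: Revenue = 27*(9-1)/(9+1) = 27*8/10
Step 4: Revenue = 216/10 = 108/5

108/5


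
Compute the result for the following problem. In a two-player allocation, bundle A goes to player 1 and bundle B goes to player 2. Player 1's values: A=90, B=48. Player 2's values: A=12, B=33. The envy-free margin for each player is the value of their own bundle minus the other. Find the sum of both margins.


Step 1: Player 1's margin = v1(A) - v1(B) = 90 - 48 = 42
Step 2: Player 2's margin = v2(B) - v2(A) = 33 - 12 = 21
Step 3: Total margin = 42 + 21 = 63

63


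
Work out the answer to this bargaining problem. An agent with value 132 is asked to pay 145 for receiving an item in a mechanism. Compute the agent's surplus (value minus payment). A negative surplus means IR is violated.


Step 1: Surplus = value - payment = 132 - 145 = -13
Step 2: IR is violated (surplus < 0)

-13


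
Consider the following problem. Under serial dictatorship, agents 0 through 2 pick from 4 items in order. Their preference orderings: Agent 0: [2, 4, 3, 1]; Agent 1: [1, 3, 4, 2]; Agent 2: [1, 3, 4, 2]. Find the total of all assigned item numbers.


Step 1: Agent 0 picks item 2
Step 2: Agent 1 picks item 1
Step 3: Agent 2 picks item 3
Step 4: Sum = 2 + 1 + 3 = 6

6


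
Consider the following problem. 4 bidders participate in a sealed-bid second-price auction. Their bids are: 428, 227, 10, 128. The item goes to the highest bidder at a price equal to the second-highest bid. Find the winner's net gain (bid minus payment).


Step 1: Sort bids in descending order: 428, 227, 128, 10
Step 2: The winning bid is the highest: 428
Step 3: The payment equals the second-highest bid: 227
Step 4: Surplus = winner's bid - payment = 428 - 227 = 201

201


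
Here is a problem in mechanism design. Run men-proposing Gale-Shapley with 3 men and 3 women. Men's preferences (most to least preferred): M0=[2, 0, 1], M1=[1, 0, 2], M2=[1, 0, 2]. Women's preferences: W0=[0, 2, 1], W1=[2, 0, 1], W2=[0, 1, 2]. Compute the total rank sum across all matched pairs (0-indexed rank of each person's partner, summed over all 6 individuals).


Step 1: Run Gale-Shapley (men propose, women hold best offer):
  M0 proposes to W2; she accepts
  M1 proposes to W1; she accepts
  M2 proposes to W1; she switches from M1
  M1 proposes to W0; she accepts
Step 2: Final matching: W0-M1, W1-M2, W2-M0
Step 3: 0-indexed ranks (man's rank of his match, then woman's): 1 + 2 + 0 + 0 + 0 + 0
Step 4: Total rank sum = 3

3


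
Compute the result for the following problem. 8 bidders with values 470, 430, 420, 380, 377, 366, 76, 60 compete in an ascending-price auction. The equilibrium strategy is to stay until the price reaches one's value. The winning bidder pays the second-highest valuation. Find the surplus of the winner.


Step 1: Identify the highest value: 470
Step 2: Identify the second-highest value: 430
Step 3: The final price = second-highest value = 430
Step 4: Surplus = 470 - 430 = 40

40


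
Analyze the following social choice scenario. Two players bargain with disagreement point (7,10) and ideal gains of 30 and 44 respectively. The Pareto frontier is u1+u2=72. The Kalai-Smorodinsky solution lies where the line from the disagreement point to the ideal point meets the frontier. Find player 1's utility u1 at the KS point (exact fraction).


Step 1: At the KS point, (u1-d1)/r1 = (u2-d2)/r2 = t and u1+u2 = 72
Step 2: u1 = d1 + r1*t and u2 = d2 + r2*t, so (d1 + r1*t) + (d2 + r2*t) = 72
Step 3: t = (72 - 7 - 10)/(30 + 44) = 55/74
Step 4: u1 = d1 + r1*t = 7 + 30 * 55/74 = 1084/37
Step 5: (Check: u2 = d2 + r2*t = 1580/37; u1+u2 = 1084/37 + 1580/37 = 72, on the frontier.)

1084/37


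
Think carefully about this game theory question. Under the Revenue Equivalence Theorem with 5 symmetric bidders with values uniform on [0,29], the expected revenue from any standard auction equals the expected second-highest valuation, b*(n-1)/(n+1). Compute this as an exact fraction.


Step 1: By Revenue Equivalence, expected revenue = b*(n-1)/(n+1)
Step 2: Substituting n = 5, b = 29
Step 3: Revenue = 29*(5-1)/(5+1) = 29*4/6
Step 4: Revenue = 116/6 = 58/3

58/3


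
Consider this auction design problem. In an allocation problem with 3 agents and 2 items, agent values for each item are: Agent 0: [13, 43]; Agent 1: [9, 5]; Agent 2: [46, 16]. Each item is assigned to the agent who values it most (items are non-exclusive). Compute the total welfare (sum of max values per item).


Step 1: For each item, find the maximum value among all agents.
Step 2: Item 0 -> Agent 2 (value 46)
Step 3: Item 1 -> Agent 0 (value 43)
Step 4: Total welfare = 46 + 43 = 89

89


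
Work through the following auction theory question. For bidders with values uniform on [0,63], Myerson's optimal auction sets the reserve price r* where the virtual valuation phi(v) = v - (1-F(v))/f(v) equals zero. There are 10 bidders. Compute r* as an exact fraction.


Step 1: For U[0,63], F(v) = v/63 and f(v) = 1/63
Step 2: phi(v) = v - (1 - v/63)/(1/63) = v - (63 - v) = 2v - 63
Step 3: Set phi(r*) = 0: 2r* - 63 = 0
Step 4: r* = 63/2 (the number of bidders n = 10 does not enter)

63/2
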